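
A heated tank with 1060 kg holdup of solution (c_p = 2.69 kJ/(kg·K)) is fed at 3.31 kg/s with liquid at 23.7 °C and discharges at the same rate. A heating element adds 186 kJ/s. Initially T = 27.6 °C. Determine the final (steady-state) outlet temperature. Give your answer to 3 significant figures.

M c_p dT/dt = ṁ c_p (T_in − T) + Q̇.
At steady state dT/dt = 0 ⇒ T_ss = T_in + Q̇/(ṁ c_p) = 23.7 + 186/(3.31·2.69) = 44.590 °C.

44.6 °C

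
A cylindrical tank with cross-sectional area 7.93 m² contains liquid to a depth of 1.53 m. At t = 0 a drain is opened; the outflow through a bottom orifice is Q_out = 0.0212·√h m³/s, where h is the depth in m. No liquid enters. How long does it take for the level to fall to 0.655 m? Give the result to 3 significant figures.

A dh/dt = −Q_out = −0.0212 √h.
Separate and integrate: 2(√h − √h₀) = −(0.0212/A) t.
t = 2A(√h₀ − √h)/0.0212 = 2·7.93·(√1.53 − √0.655)/0.0212
  = 15.860 × (1.2369 − 0.80932) / 0.0212 = 319.90 s.

320 s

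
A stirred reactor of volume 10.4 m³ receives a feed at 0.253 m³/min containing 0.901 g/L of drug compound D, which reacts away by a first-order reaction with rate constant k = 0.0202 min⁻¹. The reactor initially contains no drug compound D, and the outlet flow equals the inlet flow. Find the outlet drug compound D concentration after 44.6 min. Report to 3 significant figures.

0.425 g/L

Accumulation = in − out − consumed: V dC/dt = Q C_in − Q C − k V C.
dC/dt = (Q/V) C_in − (Q/V + k) C; effective rate a = Q/V + k = 0.024327 + 0.0202 = 0.044527 min⁻¹.
C_ss = Q C_in/(Q + kV) = 0.49225 g/L; C(t) = C_ss + (C₀ − C_ss) e^(−a t).
C(44.6) = 0.49225 + (-0.49225)·e^(−0.044527·44.6) = 0.49225 + (-0.49225)·0.13726 = 0.42469 g/L.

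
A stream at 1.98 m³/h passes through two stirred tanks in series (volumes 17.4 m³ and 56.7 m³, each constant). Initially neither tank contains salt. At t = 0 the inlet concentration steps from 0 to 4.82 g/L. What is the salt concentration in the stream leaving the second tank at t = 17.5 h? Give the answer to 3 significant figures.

Each tank obeys Vᵢ dCᵢ/dt = Q(Cᵢ₋₁ − Cᵢ), so τᵢ = Vᵢ/Q.
τ₁ = 17.4/1.98 = 8.7879 h; τ₂ = 56.7/1.98 = 28.636 h.
Solving the cascade with C₁(0)=C₂(0)=0 gives C₂(t) = C_in[1 − (τ₁ e^(−t/τ₁) − τ₂ e^(−t/τ₂))/(τ₁ − τ₂)].
At t = 17.5: e^(−t/τ₁) = 0.13651, e^(−t/τ₂) = 0.54275.
C₂ = 4.82·[1 − (8.7879·0.13651 − 28.636·0.54275)/(-19.848)] = 4.82·0.27739 = 1.3370 g/L.

1.34 g/L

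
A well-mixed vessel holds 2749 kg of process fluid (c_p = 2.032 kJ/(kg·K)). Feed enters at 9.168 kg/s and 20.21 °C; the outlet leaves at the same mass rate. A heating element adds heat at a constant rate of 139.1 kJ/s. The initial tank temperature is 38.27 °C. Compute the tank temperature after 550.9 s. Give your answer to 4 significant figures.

29.36 °C

M c_p dT/dt = ṁ c_p (T_in − T) + Q̇.
Rearrange: dT/dt = (T_ss − T)/τ with τ = M/ṁ = 299.847 s and T_ss = T_in + Q̇/(ṁ c_p) = 27.6767 °C.
T approaches T_ss exponentially: T(t) = T_ss + (T₀ − T_ss) e^(−t/τ).
T(550.9) = 27.6767 + (10.5933)·e^(−550.9/299.847) = 27.6767 + (10.5933)·0.159252 = 29.3637 °C.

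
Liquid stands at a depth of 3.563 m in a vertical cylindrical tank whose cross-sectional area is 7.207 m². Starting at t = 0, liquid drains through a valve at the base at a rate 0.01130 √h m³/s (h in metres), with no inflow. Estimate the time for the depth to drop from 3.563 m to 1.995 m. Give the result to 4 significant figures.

A dh/dt = −Q_out = −0.01130 √h.
Separate and integrate: 2(√h − √h₀) = −(0.01130/A) t.
t = 2A(√h₀ − √h)/0.01130 = 2·7.207·(√3.563 − √1.995)/0.01130
  = 14.4140 × (1.88759 − 1.41244) / 0.01130 = 606.085 s.

606.1 s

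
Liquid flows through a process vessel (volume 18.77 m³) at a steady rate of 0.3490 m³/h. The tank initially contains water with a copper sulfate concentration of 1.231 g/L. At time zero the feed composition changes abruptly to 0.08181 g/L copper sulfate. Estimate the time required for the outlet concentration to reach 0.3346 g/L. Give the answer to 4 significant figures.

81.44 h

Accumulation = in − out for the solute gives V dC/dt = Q(C_in − C), so τ = V/Q = 53.7822 h.
C(t) = C_in + (C₀ − C_in) e^(−t/τ). Set C = 0.3346 and solve for t:
e^(−t/τ) = (C − C_in)/(C₀ − C_in) = (0.3346 − 0.08181)/(1.231 − 0.08181) = 0.219972
t = −τ ln(…) = 53.7822 × 1.51425 = 81.4399 h.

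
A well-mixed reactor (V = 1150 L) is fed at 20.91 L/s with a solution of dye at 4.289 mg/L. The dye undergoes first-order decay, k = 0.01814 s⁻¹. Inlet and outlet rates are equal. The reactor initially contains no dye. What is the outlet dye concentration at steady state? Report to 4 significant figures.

Species balance: V dC/dt = Q C_in − Q C − k V C.
At steady state: 0 = Q C_in − (Q + kV) C_ss, so C_ss = Q C_in/(Q + kV).
C_ss = 20.91·4.289/(20.91 + 0.01814·1150) = 89.6830/41.7710 = 2.14702 mg/L.

2.147 mg/L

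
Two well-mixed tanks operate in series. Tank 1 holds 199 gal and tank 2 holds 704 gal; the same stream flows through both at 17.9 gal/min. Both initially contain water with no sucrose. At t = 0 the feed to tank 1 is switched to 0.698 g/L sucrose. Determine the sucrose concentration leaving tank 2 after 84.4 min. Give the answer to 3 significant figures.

Time constants: τᵢ = Vᵢ/Q for each well-mixed tank.
τ₁ = 199/17.9 = 11.117 min; τ₂ = 704/17.9 = 39.330 min.
Tank 1: C₁ = C_in(1 − e^(−t/τ₁)). Tank 2 (τ₁ ≠ τ₂): C₂ = C_in[1 − (τ₁ e^(−t/τ₁) − τ₂ e^(−t/τ₂))/(τ₁ − τ₂)].
At t = 84.4: e^(−t/τ₁) = 0.00050459, e^(−t/τ₂) = 0.11696.
C₂ = 0.698·[1 − (11.117·0.00050459 − 39.330·0.11696)/(-28.212)] = 0.698·0.83716 = 0.58434 g/L.

0.584 g/L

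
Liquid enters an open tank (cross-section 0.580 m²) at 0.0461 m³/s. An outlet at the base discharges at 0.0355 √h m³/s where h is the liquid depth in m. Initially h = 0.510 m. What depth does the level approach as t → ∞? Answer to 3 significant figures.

1.69 m

Accumulation of liquid (constant cross-section A): A dh/dt = Q_in − 0.0355 √h. At steady state dh/dt = 0:
Q_in = 0.0355 √h_ss ⇒ √h_ss = 0.0461/0.0355 = 1.2986.
h_ss = 1.2986² = 1.6863 m. (Since h₀ = 0.510 m < h_ss, the level will rise toward this value.)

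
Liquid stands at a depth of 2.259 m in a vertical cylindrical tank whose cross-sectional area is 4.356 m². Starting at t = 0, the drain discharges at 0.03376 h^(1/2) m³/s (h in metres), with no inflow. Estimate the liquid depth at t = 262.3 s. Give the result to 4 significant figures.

0.2367 m

With no inflow, A dh/dt = −0.03376 √h.
∫ h^(−1/2) dh = −(0.03376/A) ∫ dt, giving 2√h = 2√h₀ − (0.03376/A) t.
√h = √2.259 − 0.03376·262.3/(2·4.356) = 1.50300 − 1.01644 = 0.486554.
h = 0.486554² = 0.236735 m.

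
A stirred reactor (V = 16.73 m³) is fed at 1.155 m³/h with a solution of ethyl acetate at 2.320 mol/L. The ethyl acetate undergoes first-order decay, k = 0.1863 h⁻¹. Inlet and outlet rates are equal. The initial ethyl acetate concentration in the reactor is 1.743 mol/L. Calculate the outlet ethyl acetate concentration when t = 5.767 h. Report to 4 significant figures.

V dC/dt = Q(C_in − C) − k V C.
This is linear with rate a = Q/V + k = 0.255338 h⁻¹.
C_ss = Q C_in/(Q + kV) = 0.627277 mol/L; C(t) = C_ss + (C₀ − C_ss) e^(−a t).
C(5.767) = 0.627277 + (1.11572)·e^(−0.255338·5.767) = 0.627277 + (1.11572)·0.229344 = 0.883161 mol/L.

0.8832 mol/L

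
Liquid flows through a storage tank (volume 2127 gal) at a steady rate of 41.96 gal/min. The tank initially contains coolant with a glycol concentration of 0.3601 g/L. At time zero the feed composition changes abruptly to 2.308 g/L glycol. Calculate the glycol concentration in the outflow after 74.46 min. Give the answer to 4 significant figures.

1.860 g/L

Mass balance on the solute (V constant): V dC/dt = Q(C_in − C).
Time constant τ = V/Q = 2127/41.96 = 50.6911 min.
This is linear first-order; C(t) = C_in + (C₀ − C_in) e^(−t/τ).
C(74.46) = 2.308 + (0.3601 − 2.308)·e^(−74.46/50.6911) = 2.308 + (-1.94790)·0.230179 = 1.85963 g/L.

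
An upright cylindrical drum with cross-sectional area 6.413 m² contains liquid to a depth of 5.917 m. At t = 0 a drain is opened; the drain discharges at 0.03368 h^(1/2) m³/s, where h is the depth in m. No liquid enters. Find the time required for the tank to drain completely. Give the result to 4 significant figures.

926.3 s

Mass balance (ρ constant): A dh/dt = −0.03368 √h.
Separate and integrate: 2(√h − √h₀) = −(0.03368/A) t.
Set h = 0: 2√h₀ = (0.03368/A) t_empty ⇒ t_empty = 2A√h₀/0.03368.
t_empty = 2·6.413·√5.917/0.03368 = 12.8260·2.43249/0.03368 = 926.339 s.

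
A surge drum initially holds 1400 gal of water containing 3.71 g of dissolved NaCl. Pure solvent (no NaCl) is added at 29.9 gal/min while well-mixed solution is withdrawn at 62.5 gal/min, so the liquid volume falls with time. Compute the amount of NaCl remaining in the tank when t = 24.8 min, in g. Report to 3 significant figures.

0.711 g

Let m(t) be the amount of NaCl. Volume: V(t) = V₀ + (Q_in − Q_out) t = 1400 − 32.600 t; V(24.8) = 591.52 gal.
Species balance (pure solvent in): dm/dt = −Q_out · m/V(t).
Separate: dm/m = −Q_out dt/V(t) ⇒ ln(m/m₀) = −(Q_out/(Q_in−Q_out)) ln(V/V₀).
m = m₀ (V₀/V)^(Q_out/(Q_in−Q_out)) = 3.71 × (1400/591.52)^(-1.9172) = 0.71129 g.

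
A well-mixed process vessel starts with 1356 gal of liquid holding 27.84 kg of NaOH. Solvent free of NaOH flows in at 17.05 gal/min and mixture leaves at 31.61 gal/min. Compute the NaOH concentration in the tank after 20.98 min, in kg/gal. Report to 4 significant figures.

0.01523 kg/gal

Let m(t) be the amount of NaOH. Volume: V(t) = V₀ + (Q_in − Q_out) t = 1356 − 14.5600 t; V(20.98) = 1050.53 gal.
Solute balance: dm/dt = 0 − Q_out C = −Q_out m/V(t).
Separate: dm/m = −Q_out dt/V(t) ⇒ ln(m/m₀) = −(Q_out/(Q_in−Q_out)) ln(V/V₀).
m = m₀ (V₀/V)^(Q_out/(Q_in−Q_out)) = 27.84 × (1356/1050.53)^(-2.17102) = 15.9960 kg.
C = m/V = 15.9960/1050.53 = 0.0152265 kg/gal.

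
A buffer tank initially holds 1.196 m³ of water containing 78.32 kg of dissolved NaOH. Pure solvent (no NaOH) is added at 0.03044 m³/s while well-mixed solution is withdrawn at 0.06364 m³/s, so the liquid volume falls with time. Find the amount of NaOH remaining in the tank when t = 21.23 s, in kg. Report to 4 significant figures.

Total volume: dV/dt = Q_in − Q_out = -0.0332000 m³/s, so V(t) = 1.196 − 0.0332000 t and V(21.23) = 0.491164 m³.
Species balance (pure solvent in): dm/dt = −Q_out · m/V(t).
Separate: dm/m = −Q_out dt/V(t) ⇒ ln(m/m₀) = −(Q_out/(Q_in−Q_out)) ln(V/V₀).
m = m₀ (V₀/V)^(Q_out/(Q_in−Q_out)) = 78.32 × (1.196/0.491164)^(-1.91687) = 14.2231 kg.

14.22 kg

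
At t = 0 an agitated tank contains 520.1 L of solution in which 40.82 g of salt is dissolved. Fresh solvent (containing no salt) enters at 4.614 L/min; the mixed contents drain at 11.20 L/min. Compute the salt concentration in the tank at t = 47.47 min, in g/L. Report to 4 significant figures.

0.04122 g/L

Let m(t) be the amount of salt. Volume: V(t) = V₀ + (Q_in − Q_out) t = 520.1 − 6.58600 t; V(47.47) = 207.463 L.
Species balance (pure solvent in): dm/dt = −Q_out · m/V(t).
dm/m = −Q_out dt/(V₀ − 6.58600 t); integrating gives ln(m/m₀) = −(Q_out/(Q_in−Q_out)) ln(V/V₀).
m = m₀ (V₀/V)^(Q_out/(Q_in−Q_out)) = 40.82 × (520.1/207.463)^(-1.70058) = 8.55249 g.
C = m/V = 8.55249/207.463 = 0.0412243 g/L.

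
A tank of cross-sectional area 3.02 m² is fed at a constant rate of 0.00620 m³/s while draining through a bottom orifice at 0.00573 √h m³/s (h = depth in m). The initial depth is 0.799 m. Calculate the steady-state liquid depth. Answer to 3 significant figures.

A dh/dt = Q_in − 0.00573 √h. Steady state requires inflow = outflow:
Q_in = 0.00573 √h_ss ⇒ √h_ss = 0.00620/0.00573 = 1.0820.
h_ss = 1.0820² = 1.1708 m. (Since h₀ = 0.799 m < h_ss, the level will rise toward this value.)

1.17 m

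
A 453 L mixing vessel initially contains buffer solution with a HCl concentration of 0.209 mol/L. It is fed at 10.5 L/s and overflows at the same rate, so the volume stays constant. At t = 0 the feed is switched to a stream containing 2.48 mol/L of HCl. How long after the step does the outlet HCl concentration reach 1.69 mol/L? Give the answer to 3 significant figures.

Unsteady species balance (constant V, well mixed): V dC/dt = Q(C_in − C), so τ = V/Q = 43.143 s.
C(t) = C_in + (C₀ − C_in) e^(−t/τ). Set C = 1.69 and solve for t:
e^(−t/τ) = (C − C_in)/(C₀ − C_in) = (1.69 − 2.48)/(0.209 − 2.48) = 0.34786
t = −τ ln(…) = 43.143 × 1.0559 = 45.556 s.

45.6 s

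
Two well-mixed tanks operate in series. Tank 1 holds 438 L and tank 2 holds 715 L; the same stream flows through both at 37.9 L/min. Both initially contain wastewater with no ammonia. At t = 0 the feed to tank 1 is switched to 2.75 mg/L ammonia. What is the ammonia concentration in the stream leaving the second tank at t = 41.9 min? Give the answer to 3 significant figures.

Each tank obeys Vᵢ dCᵢ/dt = Q(Cᵢ₋₁ − Cᵢ), so τᵢ = Vᵢ/Q.
τ₁ = 438/37.9 = 11.557 min; τ₂ = 715/37.9 = 18.865 min.
Solving the cascade with C₁(0)=C₂(0)=0 gives C₂(t) = C_in[1 − (τ₁ e^(−t/τ₁) − τ₂ e^(−t/τ₂))/(τ₁ − τ₂)].
At t = 41.9: e^(−t/τ₁) = 0.026633, e^(−t/τ₂) = 0.10850.
C₂ = 2.75·[1 − (11.557·0.026633 − 18.865·0.10850)/(-7.3087)] = 2.75·0.76205 = 2.0956 mg/L.

2.10 mg/L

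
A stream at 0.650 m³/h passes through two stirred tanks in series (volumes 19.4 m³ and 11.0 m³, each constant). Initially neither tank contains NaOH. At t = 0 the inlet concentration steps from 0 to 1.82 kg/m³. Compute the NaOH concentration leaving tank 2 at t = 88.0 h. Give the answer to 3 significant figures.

1.61 kg/m³

Each tank obeys Vᵢ dCᵢ/dt = Q(Cᵢ₋₁ − Cᵢ), so τᵢ = Vᵢ/Q.
τ₁ = 19.4/0.650 = 29.846 h; τ₂ = 11.0/0.650 = 16.923 h.
Solving the cascade with C₁(0)=C₂(0)=0 gives C₂(t) = C_in[1 − (τ₁ e^(−t/τ₁) − τ₂ e^(−t/τ₂))/(τ₁ − τ₂)].
At t = 88.0: e^(−t/τ₁) = 0.052421, e^(−t/τ₂) = 0.0055166.
C₂ = 1.82·[1 − (29.846·0.052421 − 16.923·0.0055166)/(12.923)] = 1.82·0.88616 = 1.6128 kg/m³.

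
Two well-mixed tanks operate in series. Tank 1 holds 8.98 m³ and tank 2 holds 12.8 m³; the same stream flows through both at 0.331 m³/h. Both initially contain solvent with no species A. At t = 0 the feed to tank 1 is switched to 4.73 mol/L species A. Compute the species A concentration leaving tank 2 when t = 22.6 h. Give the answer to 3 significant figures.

0.729 mol/L

Time constants: τᵢ = Vᵢ/Q for each well-mixed tank.
τ₁ = 8.98/0.331 = 27.130 h; τ₂ = 12.8/0.331 = 38.671 h.
Solving the cascade with C₁(0)=C₂(0)=0 gives C₂(t) = C_in[1 − (τ₁ e^(−t/τ₁) − τ₂ e^(−t/τ₂))/(τ₁ − τ₂)].
At t = 22.6: e^(−t/τ₁) = 0.43473, e^(−t/τ₂) = 0.55743.
C₂ = 4.73·[1 − (27.130·0.43473 − 38.671·0.55743)/(-11.541)] = 4.73·0.15414 = 0.72907 mol/L.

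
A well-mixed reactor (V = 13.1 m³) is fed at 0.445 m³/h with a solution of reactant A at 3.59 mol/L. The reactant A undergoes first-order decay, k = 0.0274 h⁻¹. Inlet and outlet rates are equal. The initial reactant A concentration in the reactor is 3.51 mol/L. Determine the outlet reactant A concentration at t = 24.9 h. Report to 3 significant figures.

2.32 mol/L

Accumulation = in − out − consumed: V dC/dt = Q C_in − Q C − k V C.
This is linear with rate a = Q/V + k = 0.061369 h⁻¹.
C_ss = Q C_in/(Q + kV) = 1.9872 mol/L; C(t) = C_ss + (C₀ − C_ss) e^(−a t).
C(24.9) = 1.9872 + (1.5228)·e^(−0.061369·24.9) = 1.9872 + (1.5228)·0.21695 = 2.3175 mol/L.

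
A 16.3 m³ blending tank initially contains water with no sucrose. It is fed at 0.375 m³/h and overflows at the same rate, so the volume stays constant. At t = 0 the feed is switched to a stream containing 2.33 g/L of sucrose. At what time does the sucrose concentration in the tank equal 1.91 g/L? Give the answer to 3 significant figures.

Species balance: V dC/dt = Q(C_in − C) ⇒ τ = V/Q = 43.467 h.
C(t) = C_in + (C₀ − C_in) e^(−t/τ). Set C = 1.91 and solve for t:
e^(−t/τ) = (C − C_in)/(C₀ − C_in) = (1.91 − 2.33)/(0 − 2.33) = 0.18026
t = −τ ln(…) = 43.467 × 1.7134 = 74.474 h.

74.5 h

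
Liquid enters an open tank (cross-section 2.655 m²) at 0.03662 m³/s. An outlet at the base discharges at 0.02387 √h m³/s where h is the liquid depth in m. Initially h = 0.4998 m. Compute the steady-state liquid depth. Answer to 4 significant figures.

Unsteady balance on liquid volume: A dh/dt = Q_in − 0.02387 √h. At steady state dh/dt = 0:
Q_in = 0.02387 √h_ss ⇒ √h_ss = 0.03662/0.02387 = 1.53414.
h_ss = 1.53414² = 2.35360 m. (Since h₀ = 0.4998 m < h_ss, the level will rise toward this value.)

2.354 m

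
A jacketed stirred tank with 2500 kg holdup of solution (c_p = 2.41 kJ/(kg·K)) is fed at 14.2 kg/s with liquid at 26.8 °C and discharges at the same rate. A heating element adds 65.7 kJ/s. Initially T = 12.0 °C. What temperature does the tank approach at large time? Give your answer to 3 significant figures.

M c_p dT/dt = ṁ c_p (T_in − T) + Q̇.
At steady state dT/dt = 0 ⇒ T_ss = T_in + Q̇/(ṁ c_p) = 26.8 + 65.7/(14.2·2.41) = 28.720 °C.

28.7 °C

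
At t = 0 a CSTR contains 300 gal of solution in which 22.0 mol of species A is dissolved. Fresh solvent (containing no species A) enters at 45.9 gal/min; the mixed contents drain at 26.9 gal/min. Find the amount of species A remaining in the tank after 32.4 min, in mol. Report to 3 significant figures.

4.53 mol

Total volume: dV/dt = Q_in − Q_out = 19.000 gal/min, so V(t) = 300 + 19.000 t and V(32.4) = 915.60 gal.
Species balance (pure solvent in): dm/dt = −Q_out · m/V(t).
Separate: dm/m = −Q_out dt/V(t) ⇒ ln(m/m₀) = −(Q_out/(Q_in−Q_out)) ln(V/V₀).
m = m₀ (V₀/V)^(Q_out/(Q_in−Q_out)) = 22.0 × (300/915.60)^(1.4158) = 4.5327 mol.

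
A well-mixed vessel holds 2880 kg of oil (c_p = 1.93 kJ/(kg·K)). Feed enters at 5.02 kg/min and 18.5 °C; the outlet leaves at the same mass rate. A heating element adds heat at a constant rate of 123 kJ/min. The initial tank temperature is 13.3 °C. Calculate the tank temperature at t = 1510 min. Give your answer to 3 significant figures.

29.9 °C

First-law balance (no shaft work): M c_p dT/dt = ṁ c_p (T_in − T) + 123.
τ = M/ṁ = 573.71 min; T_ss = T_in + Q̇/(ṁ c_p) = 18.5 + 123/(5.02·1.93) = 31.195 °C.
This is linear first-order; T(t) = T_ss + (T₀ − T_ss) e^(−t/τ).
T(1510) = 31.195 + (-17.895)·e^(−1510/573.71) = 31.195 + (-17.895)·0.071933 = 29.908 °C.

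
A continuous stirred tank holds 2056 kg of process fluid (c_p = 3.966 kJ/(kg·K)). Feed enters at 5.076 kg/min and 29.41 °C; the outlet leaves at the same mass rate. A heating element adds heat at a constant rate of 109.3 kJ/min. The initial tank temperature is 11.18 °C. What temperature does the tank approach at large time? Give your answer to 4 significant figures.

Energy balance: M c_p dT/dt = ṁ c_p (T_in − T) + 109.3.
At steady state dT/dt = 0 ⇒ T_ss = T_in + Q̇/(ṁ c_p) = 29.41 + 109.3/(5.076·3.966) = 34.8393 °C.

34.84 °C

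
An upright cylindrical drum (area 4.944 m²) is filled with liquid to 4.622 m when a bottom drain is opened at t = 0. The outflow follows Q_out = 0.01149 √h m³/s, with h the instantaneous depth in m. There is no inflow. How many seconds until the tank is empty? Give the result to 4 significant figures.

1850 s

With no inflow, A dh/dt = −0.01149 √h.
Separate and integrate: 2(√h − √h₀) = −(0.01149/A) t.
Set h = 0: 2√h₀ = (0.01149/A) t_empty ⇒ t_empty = 2A√h₀/0.01149.
t_empty = 2·4.944·√4.622/0.01149 = 9.88800·2.14988/0.01149 = 1850.13 s.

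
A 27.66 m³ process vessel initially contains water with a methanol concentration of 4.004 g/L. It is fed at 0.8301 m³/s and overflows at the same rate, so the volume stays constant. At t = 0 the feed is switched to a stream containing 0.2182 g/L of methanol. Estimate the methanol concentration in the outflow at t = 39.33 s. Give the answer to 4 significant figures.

1.381 g/L

Species balance on the tank: V dC/dt = Q(C_in − C).
Time constant τ = V/Q = 27.66/0.8301 = 33.3213 s.
C approaches C_in exponentially: C(t) = C_in + (C₀ − C_in) e^(−t/τ).
C(39.33) = 0.2182 + (4.004 − 0.2182)·e^(−39.33/33.3213) = 0.2182 + (3.78580)·0.307178 = 1.38112 g/L.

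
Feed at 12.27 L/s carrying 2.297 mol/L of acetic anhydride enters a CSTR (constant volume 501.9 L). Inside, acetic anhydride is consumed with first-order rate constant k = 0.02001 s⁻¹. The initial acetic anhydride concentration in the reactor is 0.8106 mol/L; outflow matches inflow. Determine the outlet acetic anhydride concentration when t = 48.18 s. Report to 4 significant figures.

Species balance: V dC/dt = Q C_in − Q C − k V C.
This is linear with rate a = Q/V + k = 0.0444571 s⁻¹.
C_ss = Q C_in/(Q + kV) = 1.26313 mol/L; C(t) = C_ss + (C₀ − C_ss) e^(−a t).
C(48.18) = 1.26313 + (-0.452528)·e^(−0.0444571·48.18) = 1.26313 + (-0.452528)·0.117426 = 1.20999 mol/L.

1.210 mol/L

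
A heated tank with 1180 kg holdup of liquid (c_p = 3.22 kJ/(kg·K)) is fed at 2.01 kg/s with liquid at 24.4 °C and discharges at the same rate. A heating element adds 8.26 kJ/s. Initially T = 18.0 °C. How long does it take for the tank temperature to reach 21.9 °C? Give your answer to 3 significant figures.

416 s

M c_p dT/dt = ṁ c_p (T_in − T) + Q̇.
τ = M/ṁ = 587.06 s; T_ss = T_in + Q̇/(ṁ c_p) = 25.676 °C.
T(t) = T_ss + (T₀ − T_ss) e^(−t/τ). Set T = 21.9:
e^(−t/τ) = (21.9 − 25.676)/(18.0 − 25.676) = 0.49194
t = −587.06 · ln(0.49194) = 416.47 s.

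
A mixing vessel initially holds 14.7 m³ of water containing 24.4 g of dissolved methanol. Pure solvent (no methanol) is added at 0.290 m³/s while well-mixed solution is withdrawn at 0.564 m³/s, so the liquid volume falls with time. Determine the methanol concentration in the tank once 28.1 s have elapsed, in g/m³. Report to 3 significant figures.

Total volume: dV/dt = Q_in − Q_out = -0.27400 m³/s, so V(t) = 14.7 − 0.27400 t and V(28.1) = 7.0006 m³.
Species balance (pure solvent in): dm/dt = −Q_out · m/V(t).
Separate: dm/m = −Q_out dt/V(t) ⇒ ln(m/m₀) = −(Q_out/(Q_in−Q_out)) ln(V/V₀).
m = m₀ (V₀/V)^(Q_out/(Q_in−Q_out)) = 24.4 × (14.7/7.0006)^(-2.0584) = 5.2992 g.
C = m/V = 5.2992/7.0006 = 0.75697 g/m³.

0.757 g/m³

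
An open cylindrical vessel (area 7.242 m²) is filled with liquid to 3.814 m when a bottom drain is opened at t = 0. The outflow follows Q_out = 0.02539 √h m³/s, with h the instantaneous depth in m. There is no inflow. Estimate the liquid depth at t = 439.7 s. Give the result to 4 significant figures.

With no inflow, A dh/dt = −0.02539 √h.
This is separable: 2 d(√h)/dt = −0.02539/A, so √h = √h₀ − (0.02539/(2A)) t.
√h = √3.814 − 0.02539·439.7/(2·7.242) = 1.95295 − 0.770780 = 1.18217.
h = 1.18217² = 1.39752 m.

1.398 m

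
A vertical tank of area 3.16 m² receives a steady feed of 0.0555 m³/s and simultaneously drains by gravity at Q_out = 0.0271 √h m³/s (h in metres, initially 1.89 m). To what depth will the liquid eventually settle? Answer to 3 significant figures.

4.19 m

Level balance: A dh/dt = 0.0555 − 0.0271 √h. Setting dh/dt = 0:
Q_in = 0.0271 √h_ss ⇒ √h_ss = 0.0555/0.0271 = 2.0480.
h_ss = 2.0480² = 4.1942 m. (Since h₀ = 1.89 m < h_ss, the level will rise toward this value.)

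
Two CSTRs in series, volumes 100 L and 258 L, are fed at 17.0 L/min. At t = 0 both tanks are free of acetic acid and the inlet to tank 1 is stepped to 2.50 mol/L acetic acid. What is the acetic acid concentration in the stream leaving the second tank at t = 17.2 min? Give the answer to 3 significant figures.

1.27 mol/L

Each tank obeys Vᵢ dCᵢ/dt = Q(Cᵢ₋₁ − Cᵢ), so τᵢ = Vᵢ/Q.
τ₁ = 100/17.0 = 5.8824 min; τ₂ = 258/17.0 = 15.176 min.
Tank 1: C₁ = C_in(1 − e^(−t/τ₁)). Tank 2 (τ₁ ≠ τ₂): C₂ = C_in[1 − (τ₁ e^(−t/τ₁) − τ₂ e^(−t/τ₂))/(τ₁ − τ₂)].
At t = 17.2: e^(−t/τ₁) = 0.053718, e^(−t/τ₂) = 0.32196.
C₂ = 2.50·[1 − (5.8824·0.053718 − 15.176·0.32196)/(-9.2941)] = 2.50·0.50827 = 1.2707 mol/L.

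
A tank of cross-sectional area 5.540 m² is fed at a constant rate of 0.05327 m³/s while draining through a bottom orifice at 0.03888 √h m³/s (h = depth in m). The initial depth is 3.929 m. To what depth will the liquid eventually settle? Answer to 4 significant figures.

1.877 m

Volume balance on the tank: A dh/dt = Q_in − 0.03888 √h. At steady state dh/dt = 0:
Q_in = 0.03888 √h_ss ⇒ √h_ss = 0.05327/0.03888 = 1.37011.
h_ss = 1.37011² = 1.87721 m. (Since h₀ = 3.929 m > h_ss, the level will fall toward this value.)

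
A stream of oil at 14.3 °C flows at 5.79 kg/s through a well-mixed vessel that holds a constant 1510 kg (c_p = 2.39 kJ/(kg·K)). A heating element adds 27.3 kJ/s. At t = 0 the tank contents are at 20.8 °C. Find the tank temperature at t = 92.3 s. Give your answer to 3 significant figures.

First-law balance (no shaft work): M c_p dT/dt = ṁ c_p (T_in − T) + 27.3.
τ = M/ṁ = 260.79 s; T_ss = T_in + Q̇/(ṁ c_p) = 14.3 + 27.3/(5.79·2.39) = 16.273 °C.
This is linear first-order; T(t) = T_ss + (T₀ − T_ss) e^(−t/τ).
T(92.3) = 16.273 + (4.5272)·e^(−92.3/260.79) = 16.273 + (4.5272)·0.70193 = 19.451 °C.

19.5 °C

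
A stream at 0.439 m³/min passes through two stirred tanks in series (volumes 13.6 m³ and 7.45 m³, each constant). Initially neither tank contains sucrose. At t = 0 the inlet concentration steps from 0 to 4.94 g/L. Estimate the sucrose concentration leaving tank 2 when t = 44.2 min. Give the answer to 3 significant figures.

2.76 g/L

Each tank obeys Vᵢ dCᵢ/dt = Q(Cᵢ₋₁ − Cᵢ), so τᵢ = Vᵢ/Q.
τ₁ = 13.6/0.439 = 30.979 min; τ₂ = 7.45/0.439 = 16.970 min.
Tank 1: C₁ = C_in(1 − e^(−t/τ₁)). Tank 2 (τ₁ ≠ τ₂): C₂ = C_in[1 − (τ₁ e^(−t/τ₁) − τ₂ e^(−t/τ₂))/(τ₁ − τ₂)].
At t = 44.2: e^(−t/τ₁) = 0.24009, e^(−t/τ₂) = 0.073937.
C₂ = 4.94·[1 − (30.979·0.24009 − 16.970·0.073937)/(14.009)] = 4.94·0.55864 = 2.7597 g/L.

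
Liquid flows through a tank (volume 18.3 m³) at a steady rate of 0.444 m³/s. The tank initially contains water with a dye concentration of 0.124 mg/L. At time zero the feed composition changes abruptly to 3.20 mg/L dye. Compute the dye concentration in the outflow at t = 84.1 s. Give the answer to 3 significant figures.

Unsteady species balance (constant V, well mixed): V dC/dt = Q(C_in − C).
Time constant τ = V/Q = 18.3/0.444 = 41.216 s.
Integrating: C(t) = C_in + (C₀ − C_in) e^(−t/τ).
C(84.1) = 3.20 + (0.124 − 3.20)·e^(−84.1/41.216) = 3.20 + (-3.0760)·0.12997 = 2.8002 mg/L.

2.80 mg/L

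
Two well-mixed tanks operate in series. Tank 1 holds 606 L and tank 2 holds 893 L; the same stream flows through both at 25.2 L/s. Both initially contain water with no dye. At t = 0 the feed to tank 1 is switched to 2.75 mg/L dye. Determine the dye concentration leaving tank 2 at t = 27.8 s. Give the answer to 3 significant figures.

Each tank obeys Vᵢ dCᵢ/dt = Q(Cᵢ₋₁ − Cᵢ), so τᵢ = Vᵢ/Q.
τ₁ = 606/25.2 = 24.048 s; τ₂ = 893/25.2 = 35.437 s.
Tank 1: C₁ = C_in(1 − e^(−t/τ₁)). Tank 2 (τ₁ ≠ τ₂): C₂ = C_in[1 − (τ₁ e^(−t/τ₁) − τ₂ e^(−t/τ₂))/(τ₁ − τ₂)].
At t = 27.8: e^(−t/τ₁) = 0.31473, e^(−t/τ₂) = 0.45635.
C₂ = 2.75·[1 − (24.048·0.31473 − 35.437·0.45635)/(-11.389)] = 2.75·0.24463 = 0.67273 mg/L.

0.673 mg/L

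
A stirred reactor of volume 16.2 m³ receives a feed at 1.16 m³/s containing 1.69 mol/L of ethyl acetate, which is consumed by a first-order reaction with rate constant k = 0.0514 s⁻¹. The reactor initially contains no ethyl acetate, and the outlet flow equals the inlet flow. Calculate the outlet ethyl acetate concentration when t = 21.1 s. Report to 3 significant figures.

V dC/dt = Q(C_in − C) − k V C.
dC/dt = (Q/V) C_in − (Q/V + k) C; effective rate a = Q/V + k = 0.071605 + 0.0514 = 0.12300 s⁻¹.
C_ss = Q C_in/(Q + kV) = 0.98380 mol/L; C(t) = C_ss + (C₀ − C_ss) e^(−a t).
C(21.1) = 0.98380 + (-0.98380)·e^(−0.12300·21.1) = 0.98380 + (-0.98380)·0.074616 = 0.91039 mol/L.

0.910 mol/L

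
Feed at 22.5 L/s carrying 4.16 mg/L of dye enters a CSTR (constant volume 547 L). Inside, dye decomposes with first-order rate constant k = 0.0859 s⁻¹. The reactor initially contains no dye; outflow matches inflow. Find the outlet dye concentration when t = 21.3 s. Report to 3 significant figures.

Accumulation = in − out − consumed: V dC/dt = Q C_in − Q C − k V C.
dC/dt = (Q/V) C_in − (Q/V + k) C; effective rate a = Q/V + k = 0.041133 + 0.0859 = 0.12703 s⁻¹.
C_ss = Q C_in/(Q + kV) = 1.3470 mg/L; C(t) = C_ss + (C₀ − C_ss) e^(−a t).
C(21.3) = 1.3470 + (-1.3470)·e^(−0.12703·21.3) = 1.3470 + (-1.3470)·0.066816 = 1.2570 mg/L.

1.26 mg/L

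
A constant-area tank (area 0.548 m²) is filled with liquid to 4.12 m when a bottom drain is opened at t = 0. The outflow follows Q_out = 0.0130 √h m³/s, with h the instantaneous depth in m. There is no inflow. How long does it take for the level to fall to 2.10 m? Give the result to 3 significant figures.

A dh/dt = −Q_out = −0.0130 √h.
Separate and integrate: 2(√h − √h₀) = −(0.0130/A) t.
t = 2A(√h₀ − √h)/0.0130 = 2·0.548·(√4.12 − √2.10)/0.0130
  = 1.0960 × (2.0298 − 1.4491) / 0.0130 = 48.952 s.

49.0 s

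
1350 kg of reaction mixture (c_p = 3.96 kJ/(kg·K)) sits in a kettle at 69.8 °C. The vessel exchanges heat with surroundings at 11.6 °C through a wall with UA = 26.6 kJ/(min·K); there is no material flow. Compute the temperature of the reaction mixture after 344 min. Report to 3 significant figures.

First-law balance (no shaft work): M c_p dT/dt = −UA(T − T_amb).
dT/dt = (T_ss − T)/τ with T_ss = T_amb = 11.600 °C, τ = M c_p/UA = 1350·3.96/26.6 = 200.98 min.
Integrating: T(t) = T_ss + (T₀ − T_ss) e^(−t/τ).
T(344) = 11.600 + (58.200)·0.18057 = 22.109 °C.

22.1 °C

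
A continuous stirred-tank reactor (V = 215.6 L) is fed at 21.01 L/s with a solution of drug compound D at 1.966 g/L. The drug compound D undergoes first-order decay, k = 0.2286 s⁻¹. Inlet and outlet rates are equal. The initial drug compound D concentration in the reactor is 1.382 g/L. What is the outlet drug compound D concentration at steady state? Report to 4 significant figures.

Species balance: V dC/dt = Q C_in − Q C − k V C.
At steady state: 0 = Q C_in − (Q + kV) C_ss, so C_ss = Q C_in/(Q + kV).
C_ss = 21.01·1.966/(21.01 + 0.2286·215.6) = 41.3057/70.2962 = 0.587595 g/L.

0.5876 g/L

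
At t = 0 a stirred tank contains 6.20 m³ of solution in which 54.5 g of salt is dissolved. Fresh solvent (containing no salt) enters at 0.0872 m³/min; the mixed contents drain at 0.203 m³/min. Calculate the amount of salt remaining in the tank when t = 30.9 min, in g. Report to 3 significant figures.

12.1 g

Total volume: dV/dt = Q_in − Q_out = -0.11580 m³/min, so V(t) = 6.20 − 0.11580 t and V(30.9) = 2.6218 m³.
Solute balance: dm/dt = 0 − Q_out C = −Q_out m/V(t).
dm/m = −Q_out dt/(V₀ − 0.11580 t); integrating gives ln(m/m₀) = −(Q_out/(Q_in−Q_out)) ln(V/V₀).
m = m₀ (V₀/V)^(Q_out/(Q_in−Q_out)) = 54.5 × (6.20/2.6218)^(-1.7530) = 12.054 g.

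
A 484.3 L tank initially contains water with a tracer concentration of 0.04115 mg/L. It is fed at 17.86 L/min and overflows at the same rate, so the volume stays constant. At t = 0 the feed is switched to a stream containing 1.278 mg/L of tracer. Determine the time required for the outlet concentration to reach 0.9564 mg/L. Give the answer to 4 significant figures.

36.53 min

Species balance on the tank: V dC/dt = Q(C_in − C), so τ = V/Q = 27.1165 min.
C(t) = C_in + (C₀ − C_in) e^(−t/τ). Set C = 0.9564 and solve for t:
e^(−t/τ) = (C − C_in)/(C₀ − C_in) = (0.9564 − 1.278)/(0.04115 − 1.278) = 0.260015
t = −τ ln(…) = 27.1165 × 1.34701 = 36.5263 min.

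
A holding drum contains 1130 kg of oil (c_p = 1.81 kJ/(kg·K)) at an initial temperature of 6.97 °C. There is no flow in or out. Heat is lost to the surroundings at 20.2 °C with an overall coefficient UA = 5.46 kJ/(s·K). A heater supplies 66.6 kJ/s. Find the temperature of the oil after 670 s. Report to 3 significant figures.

Unsteady energy balance on the tank contents: M c_p dT/dt = −UA(T − T_amb) + Q̇.
dT/dt = (T_ss − T)/τ with T_ss = T_amb + Q̇/UA = 20.2 + 66.6/5.46 = 32.398 °C, τ = M c_p/UA = 1130·1.81/5.46 = 374.60 s.
This is linear first-order; T(t) = T_ss + (T₀ − T_ss) e^(−t/τ).
T(670) = 32.398 + (-25.428)·0.16720 = 28.146 °C.

28.1 °C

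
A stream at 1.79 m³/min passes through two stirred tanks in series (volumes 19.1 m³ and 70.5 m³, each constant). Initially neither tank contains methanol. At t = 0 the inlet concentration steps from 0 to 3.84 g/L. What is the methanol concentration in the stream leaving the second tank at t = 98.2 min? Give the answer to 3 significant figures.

Each tank obeys Vᵢ dCᵢ/dt = Q(Cᵢ₋₁ − Cᵢ), so τᵢ = Vᵢ/Q.
τ₁ = 19.1/1.79 = 10.670 min; τ₂ = 70.5/1.79 = 39.385 min.
Tank 1: C₁ = C_in(1 − e^(−t/τ₁)). Tank 2 (τ₁ ≠ τ₂): C₂ = C_in[1 − (τ₁ e^(−t/τ₁) − τ₂ e^(−t/τ₂))/(τ₁ − τ₂)].
At t = 98.2: e^(−t/τ₁) = 0.00010073, e^(−t/τ₂) = 0.082636.
C₂ = 3.84·[1 − (10.670·0.00010073 − 39.385·0.082636)/(-28.715)] = 3.84·0.88669 = 3.4049 g/L.

3.40 g/L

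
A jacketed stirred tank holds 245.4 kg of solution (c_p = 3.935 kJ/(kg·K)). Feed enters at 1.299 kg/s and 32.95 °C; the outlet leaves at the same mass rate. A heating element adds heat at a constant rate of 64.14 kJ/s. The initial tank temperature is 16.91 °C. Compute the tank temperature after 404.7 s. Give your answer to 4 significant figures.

Heat balance on the well-mixed liquid: M c_p dT/dt = ṁ c_p (T_in − T) + 64.14.
Rearrange: dT/dt = (T_ss − T)/τ with τ = M/ṁ = 188.915 s and T_ss = T_in + Q̇/(ṁ c_p) = 45.4980 °C.
This is linear first-order; T(t) = T_ss + (T₀ − T_ss) e^(−t/τ).
T(404.7) = 45.4980 + (-28.5880)·e^(−404.7/188.915) = 45.4980 + (-28.5880)·0.117392 = 42.1420 °C.

42.14 °C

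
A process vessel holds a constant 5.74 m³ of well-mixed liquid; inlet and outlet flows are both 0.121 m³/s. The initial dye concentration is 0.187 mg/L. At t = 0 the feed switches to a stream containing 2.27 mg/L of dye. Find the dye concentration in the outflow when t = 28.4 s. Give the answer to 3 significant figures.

1.13 mg/L

Species balance on the tank: V dC/dt = Q(C_in − C).
Rewrite as dC/dt + C/τ = C_in/τ, τ = V/Q = 47.438 s.
C approaches C_in exponentially: C(t) = C_in + (C₀ − C_in) e^(−t/τ).
C(28.4) = 2.27 + (0.187 − 2.27)·e^(−28.4/47.438) = 2.27 + (-2.0830)·0.54954 = 1.1253 mg/L.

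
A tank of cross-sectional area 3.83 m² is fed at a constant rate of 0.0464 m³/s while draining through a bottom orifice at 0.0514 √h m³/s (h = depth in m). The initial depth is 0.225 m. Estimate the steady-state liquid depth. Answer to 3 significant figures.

0.815 m

Volume balance on the tank: A dh/dt = Q_in − 0.0514 √h. At steady state dh/dt = 0:
Q_in = 0.0514 √h_ss ⇒ √h_ss = 0.0464/0.0514 = 0.90272.
h_ss = 0.90272² = 0.81491 m. (Since h₀ = 0.225 m < h_ss, the level will rise toward this value.)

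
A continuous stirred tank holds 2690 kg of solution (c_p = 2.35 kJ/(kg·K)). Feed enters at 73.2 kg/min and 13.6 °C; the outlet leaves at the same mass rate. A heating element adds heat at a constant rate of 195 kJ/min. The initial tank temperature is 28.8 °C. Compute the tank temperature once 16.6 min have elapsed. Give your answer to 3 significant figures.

M c_p dT/dt = ṁ c_p (T_in − T) + Q̇.
τ = M/ṁ = 36.749 min; T_ss = T_in + Q̇/(ṁ c_p) = 13.6 + 195/(73.2·2.35) = 14.734 °C.
This is linear first-order; T(t) = T_ss + (T₀ − T_ss) e^(−t/τ).
T(16.6) = 14.734 + (14.066)·e^(−16.6/36.749) = 14.734 + (14.066)·0.63653 = 23.687 °C.

23.7 °C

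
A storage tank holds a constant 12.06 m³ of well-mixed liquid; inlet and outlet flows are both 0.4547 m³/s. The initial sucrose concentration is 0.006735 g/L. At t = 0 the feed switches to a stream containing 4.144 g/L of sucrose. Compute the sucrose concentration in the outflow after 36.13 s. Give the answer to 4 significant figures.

3.084 g/L

Accumulation = in − out for the solute gives V dC/dt = Q(C_in − C).
Time constant τ = V/Q = 12.06/0.4547 = 26.5230 s.
Integrating: C(t) = C_in + (C₀ − C_in) e^(−t/τ).
C(36.13) = 4.144 + (0.006735 − 4.144)·e^(−36.13/26.5230) = 4.144 + (-4.13727)·0.256093 = 3.08448 g/L.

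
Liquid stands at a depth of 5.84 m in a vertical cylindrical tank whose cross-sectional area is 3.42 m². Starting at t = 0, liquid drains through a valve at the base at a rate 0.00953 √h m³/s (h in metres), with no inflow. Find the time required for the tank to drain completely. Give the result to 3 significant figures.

With no inflow, A dh/dt = −0.00953 √h.
This is separable: 2 d(√h)/dt = −0.00953/A, so √h = √h₀ − (0.00953/(2A)) t.
Set h = 0: 2√h₀ = (0.00953/A) t_empty ⇒ t_empty = 2A√h₀/0.00953.
t_empty = 2·3.42·√5.84/0.00953 = 6.8400·2.4166/0.00953 = 1734.5 s.

1730 s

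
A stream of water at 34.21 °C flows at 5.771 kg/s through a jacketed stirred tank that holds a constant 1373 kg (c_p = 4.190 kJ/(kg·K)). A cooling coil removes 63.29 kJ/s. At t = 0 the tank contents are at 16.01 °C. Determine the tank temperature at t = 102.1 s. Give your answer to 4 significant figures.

Unsteady energy balance on the tank contents: M c_p dT/dt = ṁ c_p (T_in − T) − 63.29.
Rearrange: dT/dt = (T_ss − T)/τ with τ = M/ṁ = 237.914 s and T_ss = T_in − Q̇/(ṁ c_p) = 31.5926 °C.
Integrating: T(t) = T_ss + (T₀ − T_ss) e^(−t/τ).
T(102.1) = 31.5926 + (-15.5826)·e^(−102.1/237.914) = 31.5926 + (-15.5826)·0.651064 = 21.4473 °C.

21.45 °C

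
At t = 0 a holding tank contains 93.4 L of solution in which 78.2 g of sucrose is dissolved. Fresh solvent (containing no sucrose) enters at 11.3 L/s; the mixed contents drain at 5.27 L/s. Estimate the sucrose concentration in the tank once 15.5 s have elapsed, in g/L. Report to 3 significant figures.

0.228 g/L

Let m(t) be the amount of sucrose. Volume: V(t) = V₀ + (Q_in − Q_out) t = 93.4 + 6.0300 t; V(15.5) = 186.87 L.
No sucrose enters, so dm/dt = −Q_out · (m/V).
Separate: dm/m = −Q_out dt/V(t) ⇒ ln(m/m₀) = −(Q_out/(Q_in−Q_out)) ln(V/V₀).
m = m₀ (V₀/V)^(Q_out/(Q_in−Q_out)) = 78.2 × (93.4/186.87)^(0.87396) = 42.657 g.
C = m/V = 42.657/186.87 = 0.22827 g/L.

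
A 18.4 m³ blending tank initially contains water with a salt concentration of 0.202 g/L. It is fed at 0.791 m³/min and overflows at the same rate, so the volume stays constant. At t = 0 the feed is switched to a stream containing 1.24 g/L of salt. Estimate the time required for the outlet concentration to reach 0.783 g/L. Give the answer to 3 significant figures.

19.1 min

Species balance: V dC/dt = Q(C_in − C) ⇒ τ = V/Q = 23.262 min.
C(t) = C_in + (C₀ − C_in) e^(−t/τ). Set C = 0.783 and solve for t:
e^(−t/τ) = (C − C_in)/(C₀ − C_in) = (0.783 − 1.24)/(0.202 − 1.24) = 0.44027
t = −τ ln(…) = 23.262 × 0.82037 = 19.083 min.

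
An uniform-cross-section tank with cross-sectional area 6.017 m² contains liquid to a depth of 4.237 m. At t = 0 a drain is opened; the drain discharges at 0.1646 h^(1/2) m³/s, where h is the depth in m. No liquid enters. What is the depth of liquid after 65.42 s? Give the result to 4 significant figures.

1.354 m

Unsteady balance on liquid volume: A dh/dt = −0.1646 √h.
Separate and integrate: 2(√h − √h₀) = −(0.1646/A) t.
√h = √4.237 − 0.1646·65.42/(2·6.017) = 2.05840 − 0.894809 = 1.16359.
h = 1.16359² = 1.35394 m.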